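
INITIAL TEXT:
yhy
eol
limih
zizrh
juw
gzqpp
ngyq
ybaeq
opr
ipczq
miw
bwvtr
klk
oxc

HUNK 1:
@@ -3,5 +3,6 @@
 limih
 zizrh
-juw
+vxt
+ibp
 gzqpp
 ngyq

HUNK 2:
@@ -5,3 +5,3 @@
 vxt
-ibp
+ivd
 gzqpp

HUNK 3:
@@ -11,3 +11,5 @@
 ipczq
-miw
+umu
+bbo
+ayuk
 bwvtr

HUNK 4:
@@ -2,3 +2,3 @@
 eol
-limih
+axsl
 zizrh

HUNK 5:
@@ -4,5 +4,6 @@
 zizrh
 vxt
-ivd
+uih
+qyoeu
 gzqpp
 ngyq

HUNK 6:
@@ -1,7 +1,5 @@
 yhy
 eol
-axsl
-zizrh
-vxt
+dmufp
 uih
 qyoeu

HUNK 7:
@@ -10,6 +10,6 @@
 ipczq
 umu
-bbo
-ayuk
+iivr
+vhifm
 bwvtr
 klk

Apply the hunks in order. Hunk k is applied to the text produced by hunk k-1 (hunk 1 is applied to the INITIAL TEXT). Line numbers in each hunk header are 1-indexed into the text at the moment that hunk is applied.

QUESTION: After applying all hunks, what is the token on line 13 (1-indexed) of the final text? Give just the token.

Hunk 1: at line 3 remove [juw] add [vxt,ibp] -> 15 lines: yhy eol limih zizrh vxt ibp gzqpp ngyq ybaeq opr ipczq miw bwvtr klk oxc
Hunk 2: at line 5 remove [ibp] add [ivd] -> 15 lines: yhy eol limih zizrh vxt ivd gzqpp ngyq ybaeq opr ipczq miw bwvtr klk oxc
Hunk 3: at line 11 remove [miw] add [umu,bbo,ayuk] -> 17 lines: yhy eol limih zizrh vxt ivd gzqpp ngyq ybaeq opr ipczq umu bbo ayuk bwvtr klk oxc
Hunk 4: at line 2 remove [limih] add [axsl] -> 17 lines: yhy eol axsl zizrh vxt ivd gzqpp ngyq ybaeq opr ipczq umu bbo ayuk bwvtr klk oxc
Hunk 5: at line 4 remove [ivd] add [uih,qyoeu] -> 18 lines: yhy eol axsl zizrh vxt uih qyoeu gzqpp ngyq ybaeq opr ipczq umu bbo ayuk bwvtr klk oxc
Hunk 6: at line 1 remove [axsl,zizrh,vxt] add [dmufp] -> 16 lines: yhy eol dmufp uih qyoeu gzqpp ngyq ybaeq opr ipczq umu bbo ayuk bwvtr klk oxc
Hunk 7: at line 10 remove [bbo,ayuk] add [iivr,vhifm] -> 16 lines: yhy eol dmufp uih qyoeu gzqpp ngyq ybaeq opr ipczq umu iivr vhifm bwvtr klk oxc
Final line 13: vhifm

Answer: vhifm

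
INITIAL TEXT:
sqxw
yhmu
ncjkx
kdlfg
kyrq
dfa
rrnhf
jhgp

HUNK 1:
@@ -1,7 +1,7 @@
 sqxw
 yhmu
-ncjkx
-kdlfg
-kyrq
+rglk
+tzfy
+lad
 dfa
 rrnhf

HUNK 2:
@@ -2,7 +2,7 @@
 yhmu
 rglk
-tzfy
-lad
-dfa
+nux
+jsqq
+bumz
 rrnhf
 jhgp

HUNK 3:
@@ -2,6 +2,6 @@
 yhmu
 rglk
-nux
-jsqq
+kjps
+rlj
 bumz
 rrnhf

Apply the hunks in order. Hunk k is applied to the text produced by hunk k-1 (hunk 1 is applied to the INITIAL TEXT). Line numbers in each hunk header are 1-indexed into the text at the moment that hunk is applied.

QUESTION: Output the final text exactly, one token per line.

Hunk 1: at line 1 remove [ncjkx,kdlfg,kyrq] add [rglk,tzfy,lad] -> 8 lines: sqxw yhmu rglk tzfy lad dfa rrnhf jhgp
Hunk 2: at line 2 remove [tzfy,lad,dfa] add [nux,jsqq,bumz] -> 8 lines: sqxw yhmu rglk nux jsqq bumz rrnhf jhgp
Hunk 3: at line 2 remove [nux,jsqq] add [kjps,rlj] -> 8 lines: sqxw yhmu rglk kjps rlj bumz rrnhf jhgp

Answer: sqxw
yhmu
rglk
kjps
rlj
bumz
rrnhf
jhgp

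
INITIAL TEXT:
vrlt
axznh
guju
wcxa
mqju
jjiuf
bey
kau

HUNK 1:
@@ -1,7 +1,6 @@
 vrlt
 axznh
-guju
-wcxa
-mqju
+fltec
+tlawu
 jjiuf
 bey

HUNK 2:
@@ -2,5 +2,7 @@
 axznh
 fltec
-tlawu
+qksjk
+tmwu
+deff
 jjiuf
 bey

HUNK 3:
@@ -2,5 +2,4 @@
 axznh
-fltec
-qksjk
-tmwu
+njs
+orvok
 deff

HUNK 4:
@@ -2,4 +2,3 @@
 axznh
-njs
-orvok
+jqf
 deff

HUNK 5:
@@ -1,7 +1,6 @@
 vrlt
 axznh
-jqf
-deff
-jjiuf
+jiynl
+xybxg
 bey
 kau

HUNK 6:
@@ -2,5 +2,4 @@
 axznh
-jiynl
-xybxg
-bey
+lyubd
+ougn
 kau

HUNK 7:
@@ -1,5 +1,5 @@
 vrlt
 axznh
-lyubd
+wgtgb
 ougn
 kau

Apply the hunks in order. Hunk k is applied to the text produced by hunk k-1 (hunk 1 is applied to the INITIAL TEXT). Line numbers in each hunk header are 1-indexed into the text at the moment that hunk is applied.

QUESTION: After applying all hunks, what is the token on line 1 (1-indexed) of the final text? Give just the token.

Answer: vrlt

Derivation:
Hunk 1: at line 1 remove [guju,wcxa,mqju] add [fltec,tlawu] -> 7 lines: vrlt axznh fltec tlawu jjiuf bey kau
Hunk 2: at line 2 remove [tlawu] add [qksjk,tmwu,deff] -> 9 lines: vrlt axznh fltec qksjk tmwu deff jjiuf bey kau
Hunk 3: at line 2 remove [fltec,qksjk,tmwu] add [njs,orvok] -> 8 lines: vrlt axznh njs orvok deff jjiuf bey kau
Hunk 4: at line 2 remove [njs,orvok] add [jqf] -> 7 lines: vrlt axznh jqf deff jjiuf bey kau
Hunk 5: at line 1 remove [jqf,deff,jjiuf] add [jiynl,xybxg] -> 6 lines: vrlt axznh jiynl xybxg bey kau
Hunk 6: at line 2 remove [jiynl,xybxg,bey] add [lyubd,ougn] -> 5 lines: vrlt axznh lyubd ougn kau
Hunk 7: at line 1 remove [lyubd] add [wgtgb] -> 5 lines: vrlt axznh wgtgb ougn kau
Final line 1: vrlt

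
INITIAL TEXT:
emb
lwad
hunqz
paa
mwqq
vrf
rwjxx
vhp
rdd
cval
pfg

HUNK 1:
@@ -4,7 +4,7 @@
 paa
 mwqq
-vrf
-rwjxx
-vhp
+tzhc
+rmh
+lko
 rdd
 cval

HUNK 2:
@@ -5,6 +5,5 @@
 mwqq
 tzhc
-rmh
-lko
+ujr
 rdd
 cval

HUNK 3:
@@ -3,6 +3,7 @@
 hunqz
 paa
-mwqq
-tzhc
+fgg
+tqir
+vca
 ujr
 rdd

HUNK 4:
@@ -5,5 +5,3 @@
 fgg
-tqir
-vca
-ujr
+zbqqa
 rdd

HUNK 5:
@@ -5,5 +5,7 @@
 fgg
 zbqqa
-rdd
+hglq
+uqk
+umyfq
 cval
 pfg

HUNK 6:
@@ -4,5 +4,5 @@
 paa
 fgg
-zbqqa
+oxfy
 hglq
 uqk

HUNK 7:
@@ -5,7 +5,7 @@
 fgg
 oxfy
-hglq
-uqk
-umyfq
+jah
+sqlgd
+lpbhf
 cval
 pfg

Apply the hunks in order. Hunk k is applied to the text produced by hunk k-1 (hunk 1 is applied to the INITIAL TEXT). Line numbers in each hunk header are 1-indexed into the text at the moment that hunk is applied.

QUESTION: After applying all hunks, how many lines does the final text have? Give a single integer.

Answer: 11

Derivation:
Hunk 1: at line 4 remove [vrf,rwjxx,vhp] add [tzhc,rmh,lko] -> 11 lines: emb lwad hunqz paa mwqq tzhc rmh lko rdd cval pfg
Hunk 2: at line 5 remove [rmh,lko] add [ujr] -> 10 lines: emb lwad hunqz paa mwqq tzhc ujr rdd cval pfg
Hunk 3: at line 3 remove [mwqq,tzhc] add [fgg,tqir,vca] -> 11 lines: emb lwad hunqz paa fgg tqir vca ujr rdd cval pfg
Hunk 4: at line 5 remove [tqir,vca,ujr] add [zbqqa] -> 9 lines: emb lwad hunqz paa fgg zbqqa rdd cval pfg
Hunk 5: at line 5 remove [rdd] add [hglq,uqk,umyfq] -> 11 lines: emb lwad hunqz paa fgg zbqqa hglq uqk umyfq cval pfg
Hunk 6: at line 4 remove [zbqqa] add [oxfy] -> 11 lines: emb lwad hunqz paa fgg oxfy hglq uqk umyfq cval pfg
Hunk 7: at line 5 remove [hglq,uqk,umyfq] add [jah,sqlgd,lpbhf] -> 11 lines: emb lwad hunqz paa fgg oxfy jah sqlgd lpbhf cval pfg
Final line count: 11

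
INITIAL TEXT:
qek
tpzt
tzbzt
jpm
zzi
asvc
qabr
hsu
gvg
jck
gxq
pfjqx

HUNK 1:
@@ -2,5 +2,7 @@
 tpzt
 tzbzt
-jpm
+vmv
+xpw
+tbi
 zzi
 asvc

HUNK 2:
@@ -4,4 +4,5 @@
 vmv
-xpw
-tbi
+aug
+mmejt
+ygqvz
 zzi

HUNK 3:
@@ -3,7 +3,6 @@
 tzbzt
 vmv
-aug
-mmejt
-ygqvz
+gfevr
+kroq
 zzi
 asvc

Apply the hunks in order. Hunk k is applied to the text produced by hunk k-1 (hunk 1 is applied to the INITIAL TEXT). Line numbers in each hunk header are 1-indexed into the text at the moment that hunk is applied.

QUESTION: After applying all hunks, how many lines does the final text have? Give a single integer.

Answer: 14

Derivation:
Hunk 1: at line 2 remove [jpm] add [vmv,xpw,tbi] -> 14 lines: qek tpzt tzbzt vmv xpw tbi zzi asvc qabr hsu gvg jck gxq pfjqx
Hunk 2: at line 4 remove [xpw,tbi] add [aug,mmejt,ygqvz] -> 15 lines: qek tpzt tzbzt vmv aug mmejt ygqvz zzi asvc qabr hsu gvg jck gxq pfjqx
Hunk 3: at line 3 remove [aug,mmejt,ygqvz] add [gfevr,kroq] -> 14 lines: qek tpzt tzbzt vmv gfevr kroq zzi asvc qabr hsu gvg jck gxq pfjqx
Final line count: 14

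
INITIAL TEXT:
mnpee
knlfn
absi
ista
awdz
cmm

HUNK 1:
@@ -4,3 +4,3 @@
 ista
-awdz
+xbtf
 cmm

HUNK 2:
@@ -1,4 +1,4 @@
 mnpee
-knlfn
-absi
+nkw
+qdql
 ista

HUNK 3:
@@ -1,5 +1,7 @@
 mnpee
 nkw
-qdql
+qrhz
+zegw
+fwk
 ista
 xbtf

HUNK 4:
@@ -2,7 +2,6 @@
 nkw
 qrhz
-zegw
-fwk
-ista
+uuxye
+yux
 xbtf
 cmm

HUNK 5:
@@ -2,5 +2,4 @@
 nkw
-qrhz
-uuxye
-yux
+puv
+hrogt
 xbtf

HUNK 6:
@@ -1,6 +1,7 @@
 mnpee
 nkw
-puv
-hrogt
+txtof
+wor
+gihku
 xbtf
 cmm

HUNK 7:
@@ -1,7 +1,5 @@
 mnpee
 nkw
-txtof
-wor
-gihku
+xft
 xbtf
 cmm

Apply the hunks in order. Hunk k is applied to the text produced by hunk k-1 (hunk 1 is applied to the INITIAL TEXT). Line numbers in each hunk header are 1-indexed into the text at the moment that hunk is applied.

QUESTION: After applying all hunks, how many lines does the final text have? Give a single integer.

Answer: 5

Derivation:
Hunk 1: at line 4 remove [awdz] add [xbtf] -> 6 lines: mnpee knlfn absi ista xbtf cmm
Hunk 2: at line 1 remove [knlfn,absi] add [nkw,qdql] -> 6 lines: mnpee nkw qdql ista xbtf cmm
Hunk 3: at line 1 remove [qdql] add [qrhz,zegw,fwk] -> 8 lines: mnpee nkw qrhz zegw fwk ista xbtf cmm
Hunk 4: at line 2 remove [zegw,fwk,ista] add [uuxye,yux] -> 7 lines: mnpee nkw qrhz uuxye yux xbtf cmm
Hunk 5: at line 2 remove [qrhz,uuxye,yux] add [puv,hrogt] -> 6 lines: mnpee nkw puv hrogt xbtf cmm
Hunk 6: at line 1 remove [puv,hrogt] add [txtof,wor,gihku] -> 7 lines: mnpee nkw txtof wor gihku xbtf cmm
Hunk 7: at line 1 remove [txtof,wor,gihku] add [xft] -> 5 lines: mnpee nkw xft xbtf cmm
Final line count: 5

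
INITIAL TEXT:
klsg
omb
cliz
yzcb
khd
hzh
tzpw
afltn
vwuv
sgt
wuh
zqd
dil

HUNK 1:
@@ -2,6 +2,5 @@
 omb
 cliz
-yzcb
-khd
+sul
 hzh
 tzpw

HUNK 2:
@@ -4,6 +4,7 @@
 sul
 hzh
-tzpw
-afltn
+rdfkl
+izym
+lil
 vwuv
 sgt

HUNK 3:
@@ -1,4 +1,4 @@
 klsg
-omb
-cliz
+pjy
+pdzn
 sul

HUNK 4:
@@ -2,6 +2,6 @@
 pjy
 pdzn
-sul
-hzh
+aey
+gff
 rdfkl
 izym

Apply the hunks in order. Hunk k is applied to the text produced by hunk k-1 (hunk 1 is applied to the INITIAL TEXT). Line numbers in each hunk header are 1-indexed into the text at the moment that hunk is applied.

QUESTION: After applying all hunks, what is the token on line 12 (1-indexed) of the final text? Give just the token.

Answer: zqd

Derivation:
Hunk 1: at line 2 remove [yzcb,khd] add [sul] -> 12 lines: klsg omb cliz sul hzh tzpw afltn vwuv sgt wuh zqd dil
Hunk 2: at line 4 remove [tzpw,afltn] add [rdfkl,izym,lil] -> 13 lines: klsg omb cliz sul hzh rdfkl izym lil vwuv sgt wuh zqd dil
Hunk 3: at line 1 remove [omb,cliz] add [pjy,pdzn] -> 13 lines: klsg pjy pdzn sul hzh rdfkl izym lil vwuv sgt wuh zqd dil
Hunk 4: at line 2 remove [sul,hzh] add [aey,gff] -> 13 lines: klsg pjy pdzn aey gff rdfkl izym lil vwuv sgt wuh zqd dil
Final line 12: zqd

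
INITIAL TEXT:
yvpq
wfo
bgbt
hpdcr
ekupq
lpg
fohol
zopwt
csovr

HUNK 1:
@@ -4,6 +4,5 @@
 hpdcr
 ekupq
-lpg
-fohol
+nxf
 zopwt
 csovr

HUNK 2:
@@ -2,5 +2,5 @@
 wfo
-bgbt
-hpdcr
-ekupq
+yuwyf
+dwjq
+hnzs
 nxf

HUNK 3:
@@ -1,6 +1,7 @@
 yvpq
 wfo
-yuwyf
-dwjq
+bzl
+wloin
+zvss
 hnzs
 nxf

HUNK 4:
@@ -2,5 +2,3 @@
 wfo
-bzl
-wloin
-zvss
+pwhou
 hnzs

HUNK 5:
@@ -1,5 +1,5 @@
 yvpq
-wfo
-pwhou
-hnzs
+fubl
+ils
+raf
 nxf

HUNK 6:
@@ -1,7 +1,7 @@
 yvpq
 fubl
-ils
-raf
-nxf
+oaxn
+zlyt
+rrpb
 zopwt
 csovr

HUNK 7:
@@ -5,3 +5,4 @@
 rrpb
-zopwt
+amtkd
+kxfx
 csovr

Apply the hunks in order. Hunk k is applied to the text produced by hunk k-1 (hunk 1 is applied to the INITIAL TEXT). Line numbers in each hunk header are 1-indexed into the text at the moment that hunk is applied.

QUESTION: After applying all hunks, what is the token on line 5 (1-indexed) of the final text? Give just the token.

Hunk 1: at line 4 remove [lpg,fohol] add [nxf] -> 8 lines: yvpq wfo bgbt hpdcr ekupq nxf zopwt csovr
Hunk 2: at line 2 remove [bgbt,hpdcr,ekupq] add [yuwyf,dwjq,hnzs] -> 8 lines: yvpq wfo yuwyf dwjq hnzs nxf zopwt csovr
Hunk 3: at line 1 remove [yuwyf,dwjq] add [bzl,wloin,zvss] -> 9 lines: yvpq wfo bzl wloin zvss hnzs nxf zopwt csovr
Hunk 4: at line 2 remove [bzl,wloin,zvss] add [pwhou] -> 7 lines: yvpq wfo pwhou hnzs nxf zopwt csovr
Hunk 5: at line 1 remove [wfo,pwhou,hnzs] add [fubl,ils,raf] -> 7 lines: yvpq fubl ils raf nxf zopwt csovr
Hunk 6: at line 1 remove [ils,raf,nxf] add [oaxn,zlyt,rrpb] -> 7 lines: yvpq fubl oaxn zlyt rrpb zopwt csovr
Hunk 7: at line 5 remove [zopwt] add [amtkd,kxfx] -> 8 lines: yvpq fubl oaxn zlyt rrpb amtkd kxfx csovr
Final line 5: rrpb

Answer: rrpb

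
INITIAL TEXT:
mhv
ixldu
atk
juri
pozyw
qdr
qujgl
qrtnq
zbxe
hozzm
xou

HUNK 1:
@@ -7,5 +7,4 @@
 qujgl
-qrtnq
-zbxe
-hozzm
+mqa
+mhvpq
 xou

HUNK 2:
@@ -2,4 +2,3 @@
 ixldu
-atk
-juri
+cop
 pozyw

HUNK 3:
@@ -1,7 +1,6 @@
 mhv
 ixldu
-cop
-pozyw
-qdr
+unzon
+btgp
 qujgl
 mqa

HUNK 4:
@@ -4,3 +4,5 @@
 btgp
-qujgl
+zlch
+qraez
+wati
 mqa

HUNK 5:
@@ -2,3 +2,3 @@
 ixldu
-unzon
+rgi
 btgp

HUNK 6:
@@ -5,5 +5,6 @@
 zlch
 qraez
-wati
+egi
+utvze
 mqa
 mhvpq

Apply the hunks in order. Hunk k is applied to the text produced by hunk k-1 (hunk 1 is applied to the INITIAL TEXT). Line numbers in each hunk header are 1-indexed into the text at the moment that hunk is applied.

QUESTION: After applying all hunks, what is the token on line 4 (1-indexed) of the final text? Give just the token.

Hunk 1: at line 7 remove [qrtnq,zbxe,hozzm] add [mqa,mhvpq] -> 10 lines: mhv ixldu atk juri pozyw qdr qujgl mqa mhvpq xou
Hunk 2: at line 2 remove [atk,juri] add [cop] -> 9 lines: mhv ixldu cop pozyw qdr qujgl mqa mhvpq xou
Hunk 3: at line 1 remove [cop,pozyw,qdr] add [unzon,btgp] -> 8 lines: mhv ixldu unzon btgp qujgl mqa mhvpq xou
Hunk 4: at line 4 remove [qujgl] add [zlch,qraez,wati] -> 10 lines: mhv ixldu unzon btgp zlch qraez wati mqa mhvpq xou
Hunk 5: at line 2 remove [unzon] add [rgi] -> 10 lines: mhv ixldu rgi btgp zlch qraez wati mqa mhvpq xou
Hunk 6: at line 5 remove [wati] add [egi,utvze] -> 11 lines: mhv ixldu rgi btgp zlch qraez egi utvze mqa mhvpq xou
Final line 4: btgp

Answer: btgp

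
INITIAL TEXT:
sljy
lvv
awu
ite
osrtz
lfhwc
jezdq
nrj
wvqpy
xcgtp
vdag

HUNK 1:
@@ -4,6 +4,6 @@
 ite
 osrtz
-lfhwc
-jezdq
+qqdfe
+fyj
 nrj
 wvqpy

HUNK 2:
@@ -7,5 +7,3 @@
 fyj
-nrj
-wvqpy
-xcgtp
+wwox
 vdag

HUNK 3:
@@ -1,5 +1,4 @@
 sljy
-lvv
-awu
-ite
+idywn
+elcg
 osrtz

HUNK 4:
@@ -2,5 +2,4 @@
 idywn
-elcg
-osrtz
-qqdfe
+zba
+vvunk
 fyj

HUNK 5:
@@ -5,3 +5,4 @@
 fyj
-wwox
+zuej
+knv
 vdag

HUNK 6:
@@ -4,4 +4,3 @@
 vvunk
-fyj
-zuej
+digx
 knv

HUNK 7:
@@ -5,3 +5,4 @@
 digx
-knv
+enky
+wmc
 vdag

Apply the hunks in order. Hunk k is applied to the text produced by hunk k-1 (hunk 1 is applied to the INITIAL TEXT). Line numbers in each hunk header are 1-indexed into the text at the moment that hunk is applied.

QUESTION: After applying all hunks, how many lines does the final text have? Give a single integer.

Hunk 1: at line 4 remove [lfhwc,jezdq] add [qqdfe,fyj] -> 11 lines: sljy lvv awu ite osrtz qqdfe fyj nrj wvqpy xcgtp vdag
Hunk 2: at line 7 remove [nrj,wvqpy,xcgtp] add [wwox] -> 9 lines: sljy lvv awu ite osrtz qqdfe fyj wwox vdag
Hunk 3: at line 1 remove [lvv,awu,ite] add [idywn,elcg] -> 8 lines: sljy idywn elcg osrtz qqdfe fyj wwox vdag
Hunk 4: at line 2 remove [elcg,osrtz,qqdfe] add [zba,vvunk] -> 7 lines: sljy idywn zba vvunk fyj wwox vdag
Hunk 5: at line 5 remove [wwox] add [zuej,knv] -> 8 lines: sljy idywn zba vvunk fyj zuej knv vdag
Hunk 6: at line 4 remove [fyj,zuej] add [digx] -> 7 lines: sljy idywn zba vvunk digx knv vdag
Hunk 7: at line 5 remove [knv] add [enky,wmc] -> 8 lines: sljy idywn zba vvunk digx enky wmc vdag
Final line count: 8

Answer: 8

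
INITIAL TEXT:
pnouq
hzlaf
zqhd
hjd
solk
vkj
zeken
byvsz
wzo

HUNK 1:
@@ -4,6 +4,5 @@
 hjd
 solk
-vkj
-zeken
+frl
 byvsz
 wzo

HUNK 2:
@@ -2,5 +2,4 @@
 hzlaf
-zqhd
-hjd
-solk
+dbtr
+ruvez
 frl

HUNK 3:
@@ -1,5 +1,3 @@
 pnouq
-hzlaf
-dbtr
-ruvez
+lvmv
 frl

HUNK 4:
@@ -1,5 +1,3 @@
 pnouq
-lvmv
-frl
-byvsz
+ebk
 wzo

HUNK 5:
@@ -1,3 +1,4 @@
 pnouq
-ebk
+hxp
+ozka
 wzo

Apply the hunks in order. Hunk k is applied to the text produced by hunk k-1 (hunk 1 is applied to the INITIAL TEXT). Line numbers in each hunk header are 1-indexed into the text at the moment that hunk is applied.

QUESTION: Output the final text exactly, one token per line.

Answer: pnouq
hxp
ozka
wzo

Derivation:
Hunk 1: at line 4 remove [vkj,zeken] add [frl] -> 8 lines: pnouq hzlaf zqhd hjd solk frl byvsz wzo
Hunk 2: at line 2 remove [zqhd,hjd,solk] add [dbtr,ruvez] -> 7 lines: pnouq hzlaf dbtr ruvez frl byvsz wzo
Hunk 3: at line 1 remove [hzlaf,dbtr,ruvez] add [lvmv] -> 5 lines: pnouq lvmv frl byvsz wzo
Hunk 4: at line 1 remove [lvmv,frl,byvsz] add [ebk] -> 3 lines: pnouq ebk wzo
Hunk 5: at line 1 remove [ebk] add [hxp,ozka] -> 4 lines: pnouq hxp ozka wzo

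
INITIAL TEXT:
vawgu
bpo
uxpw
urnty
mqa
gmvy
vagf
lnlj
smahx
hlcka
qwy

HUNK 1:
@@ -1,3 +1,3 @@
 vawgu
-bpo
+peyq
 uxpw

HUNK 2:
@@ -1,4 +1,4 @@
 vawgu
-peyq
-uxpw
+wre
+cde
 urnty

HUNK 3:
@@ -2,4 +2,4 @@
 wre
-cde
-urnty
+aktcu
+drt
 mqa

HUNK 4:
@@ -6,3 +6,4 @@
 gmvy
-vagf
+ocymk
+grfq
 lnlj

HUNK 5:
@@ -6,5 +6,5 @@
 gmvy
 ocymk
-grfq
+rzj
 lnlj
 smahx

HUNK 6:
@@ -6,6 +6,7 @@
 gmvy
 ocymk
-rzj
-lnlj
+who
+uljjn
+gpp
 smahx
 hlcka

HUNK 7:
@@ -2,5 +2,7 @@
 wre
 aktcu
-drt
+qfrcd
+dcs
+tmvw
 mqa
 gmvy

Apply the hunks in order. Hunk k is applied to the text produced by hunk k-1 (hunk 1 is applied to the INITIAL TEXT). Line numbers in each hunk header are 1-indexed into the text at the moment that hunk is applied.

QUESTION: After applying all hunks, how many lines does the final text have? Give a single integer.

Hunk 1: at line 1 remove [bpo] add [peyq] -> 11 lines: vawgu peyq uxpw urnty mqa gmvy vagf lnlj smahx hlcka qwy
Hunk 2: at line 1 remove [peyq,uxpw] add [wre,cde] -> 11 lines: vawgu wre cde urnty mqa gmvy vagf lnlj smahx hlcka qwy
Hunk 3: at line 2 remove [cde,urnty] add [aktcu,drt] -> 11 lines: vawgu wre aktcu drt mqa gmvy vagf lnlj smahx hlcka qwy
Hunk 4: at line 6 remove [vagf] add [ocymk,grfq] -> 12 lines: vawgu wre aktcu drt mqa gmvy ocymk grfq lnlj smahx hlcka qwy
Hunk 5: at line 6 remove [grfq] add [rzj] -> 12 lines: vawgu wre aktcu drt mqa gmvy ocymk rzj lnlj smahx hlcka qwy
Hunk 6: at line 6 remove [rzj,lnlj] add [who,uljjn,gpp] -> 13 lines: vawgu wre aktcu drt mqa gmvy ocymk who uljjn gpp smahx hlcka qwy
Hunk 7: at line 2 remove [drt] add [qfrcd,dcs,tmvw] -> 15 lines: vawgu wre aktcu qfrcd dcs tmvw mqa gmvy ocymk who uljjn gpp smahx hlcka qwy
Final line count: 15

Answer: 15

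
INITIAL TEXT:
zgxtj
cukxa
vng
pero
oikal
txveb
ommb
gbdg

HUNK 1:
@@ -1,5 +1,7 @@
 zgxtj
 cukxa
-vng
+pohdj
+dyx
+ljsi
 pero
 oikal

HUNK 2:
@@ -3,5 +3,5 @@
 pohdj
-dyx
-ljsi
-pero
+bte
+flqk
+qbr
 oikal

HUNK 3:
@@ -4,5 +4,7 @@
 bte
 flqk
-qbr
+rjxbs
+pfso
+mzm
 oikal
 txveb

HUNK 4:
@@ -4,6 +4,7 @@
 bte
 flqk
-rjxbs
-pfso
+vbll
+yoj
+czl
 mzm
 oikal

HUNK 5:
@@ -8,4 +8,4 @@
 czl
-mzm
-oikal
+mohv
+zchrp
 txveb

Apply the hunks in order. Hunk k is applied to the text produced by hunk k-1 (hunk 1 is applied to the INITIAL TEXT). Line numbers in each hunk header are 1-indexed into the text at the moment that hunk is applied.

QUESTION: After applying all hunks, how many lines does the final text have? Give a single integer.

Hunk 1: at line 1 remove [vng] add [pohdj,dyx,ljsi] -> 10 lines: zgxtj cukxa pohdj dyx ljsi pero oikal txveb ommb gbdg
Hunk 2: at line 3 remove [dyx,ljsi,pero] add [bte,flqk,qbr] -> 10 lines: zgxtj cukxa pohdj bte flqk qbr oikal txveb ommb gbdg
Hunk 3: at line 4 remove [qbr] add [rjxbs,pfso,mzm] -> 12 lines: zgxtj cukxa pohdj bte flqk rjxbs pfso mzm oikal txveb ommb gbdg
Hunk 4: at line 4 remove [rjxbs,pfso] add [vbll,yoj,czl] -> 13 lines: zgxtj cukxa pohdj bte flqk vbll yoj czl mzm oikal txveb ommb gbdg
Hunk 5: at line 8 remove [mzm,oikal] add [mohv,zchrp] -> 13 lines: zgxtj cukxa pohdj bte flqk vbll yoj czl mohv zchrp txveb ommb gbdg
Final line count: 13

Answer: 13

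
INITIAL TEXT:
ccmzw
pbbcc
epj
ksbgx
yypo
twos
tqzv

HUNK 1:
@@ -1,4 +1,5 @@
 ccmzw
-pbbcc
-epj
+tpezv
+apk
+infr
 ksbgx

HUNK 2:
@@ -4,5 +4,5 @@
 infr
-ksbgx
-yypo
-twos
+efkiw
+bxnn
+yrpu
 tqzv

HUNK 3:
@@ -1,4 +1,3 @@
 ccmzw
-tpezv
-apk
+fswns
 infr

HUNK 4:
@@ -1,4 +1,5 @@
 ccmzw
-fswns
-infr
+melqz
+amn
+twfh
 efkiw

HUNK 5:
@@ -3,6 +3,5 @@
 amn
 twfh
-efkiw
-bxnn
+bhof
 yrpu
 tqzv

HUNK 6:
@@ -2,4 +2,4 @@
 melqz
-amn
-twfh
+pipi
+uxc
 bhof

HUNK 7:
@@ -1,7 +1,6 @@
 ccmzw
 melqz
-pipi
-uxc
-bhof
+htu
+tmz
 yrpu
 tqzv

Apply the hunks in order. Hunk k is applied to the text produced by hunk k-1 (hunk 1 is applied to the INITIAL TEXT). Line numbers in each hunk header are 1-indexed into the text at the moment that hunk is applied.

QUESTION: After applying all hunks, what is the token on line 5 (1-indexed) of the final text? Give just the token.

Answer: yrpu

Derivation:
Hunk 1: at line 1 remove [pbbcc,epj] add [tpezv,apk,infr] -> 8 lines: ccmzw tpezv apk infr ksbgx yypo twos tqzv
Hunk 2: at line 4 remove [ksbgx,yypo,twos] add [efkiw,bxnn,yrpu] -> 8 lines: ccmzw tpezv apk infr efkiw bxnn yrpu tqzv
Hunk 3: at line 1 remove [tpezv,apk] add [fswns] -> 7 lines: ccmzw fswns infr efkiw bxnn yrpu tqzv
Hunk 4: at line 1 remove [fswns,infr] add [melqz,amn,twfh] -> 8 lines: ccmzw melqz amn twfh efkiw bxnn yrpu tqzv
Hunk 5: at line 3 remove [efkiw,bxnn] add [bhof] -> 7 lines: ccmzw melqz amn twfh bhof yrpu tqzv
Hunk 6: at line 2 remove [amn,twfh] add [pipi,uxc] -> 7 lines: ccmzw melqz pipi uxc bhof yrpu tqzv
Hunk 7: at line 1 remove [pipi,uxc,bhof] add [htu,tmz] -> 6 lines: ccmzw melqz htu tmz yrpu tqzv
Final line 5: yrpu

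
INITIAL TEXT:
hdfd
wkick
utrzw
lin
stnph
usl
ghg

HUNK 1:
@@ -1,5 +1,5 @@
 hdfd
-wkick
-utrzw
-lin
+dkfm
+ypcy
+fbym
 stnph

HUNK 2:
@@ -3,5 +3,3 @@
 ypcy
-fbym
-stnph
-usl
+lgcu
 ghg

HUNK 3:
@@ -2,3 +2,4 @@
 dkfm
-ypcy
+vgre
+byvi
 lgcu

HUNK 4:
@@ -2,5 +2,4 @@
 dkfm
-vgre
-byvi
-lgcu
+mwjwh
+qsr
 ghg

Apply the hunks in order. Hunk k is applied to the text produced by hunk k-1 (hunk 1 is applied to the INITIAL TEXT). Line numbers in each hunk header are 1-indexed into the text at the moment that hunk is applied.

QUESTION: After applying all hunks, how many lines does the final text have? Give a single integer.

Hunk 1: at line 1 remove [wkick,utrzw,lin] add [dkfm,ypcy,fbym] -> 7 lines: hdfd dkfm ypcy fbym stnph usl ghg
Hunk 2: at line 3 remove [fbym,stnph,usl] add [lgcu] -> 5 lines: hdfd dkfm ypcy lgcu ghg
Hunk 3: at line 2 remove [ypcy] add [vgre,byvi] -> 6 lines: hdfd dkfm vgre byvi lgcu ghg
Hunk 4: at line 2 remove [vgre,byvi,lgcu] add [mwjwh,qsr] -> 5 lines: hdfd dkfm mwjwh qsr ghg
Final line count: 5

Answer: 5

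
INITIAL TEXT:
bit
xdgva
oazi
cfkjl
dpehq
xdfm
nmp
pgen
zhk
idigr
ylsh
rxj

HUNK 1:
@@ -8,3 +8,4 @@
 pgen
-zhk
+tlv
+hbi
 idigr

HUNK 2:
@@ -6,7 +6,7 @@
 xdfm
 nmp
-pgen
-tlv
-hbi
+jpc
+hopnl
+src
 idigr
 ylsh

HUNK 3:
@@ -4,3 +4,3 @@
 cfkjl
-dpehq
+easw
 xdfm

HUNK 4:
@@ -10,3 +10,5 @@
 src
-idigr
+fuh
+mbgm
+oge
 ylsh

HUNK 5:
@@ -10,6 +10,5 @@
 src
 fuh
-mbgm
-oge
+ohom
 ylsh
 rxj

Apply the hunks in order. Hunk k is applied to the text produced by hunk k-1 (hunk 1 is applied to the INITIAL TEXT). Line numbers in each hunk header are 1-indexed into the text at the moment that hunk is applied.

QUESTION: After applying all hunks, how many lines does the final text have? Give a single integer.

Hunk 1: at line 8 remove [zhk] add [tlv,hbi] -> 13 lines: bit xdgva oazi cfkjl dpehq xdfm nmp pgen tlv hbi idigr ylsh rxj
Hunk 2: at line 6 remove [pgen,tlv,hbi] add [jpc,hopnl,src] -> 13 lines: bit xdgva oazi cfkjl dpehq xdfm nmp jpc hopnl src idigr ylsh rxj
Hunk 3: at line 4 remove [dpehq] add [easw] -> 13 lines: bit xdgva oazi cfkjl easw xdfm nmp jpc hopnl src idigr ylsh rxj
Hunk 4: at line 10 remove [idigr] add [fuh,mbgm,oge] -> 15 lines: bit xdgva oazi cfkjl easw xdfm nmp jpc hopnl src fuh mbgm oge ylsh rxj
Hunk 5: at line 10 remove [mbgm,oge] add [ohom] -> 14 lines: bit xdgva oazi cfkjl easw xdfm nmp jpc hopnl src fuh ohom ylsh rxj
Final line count: 14

Answer: 14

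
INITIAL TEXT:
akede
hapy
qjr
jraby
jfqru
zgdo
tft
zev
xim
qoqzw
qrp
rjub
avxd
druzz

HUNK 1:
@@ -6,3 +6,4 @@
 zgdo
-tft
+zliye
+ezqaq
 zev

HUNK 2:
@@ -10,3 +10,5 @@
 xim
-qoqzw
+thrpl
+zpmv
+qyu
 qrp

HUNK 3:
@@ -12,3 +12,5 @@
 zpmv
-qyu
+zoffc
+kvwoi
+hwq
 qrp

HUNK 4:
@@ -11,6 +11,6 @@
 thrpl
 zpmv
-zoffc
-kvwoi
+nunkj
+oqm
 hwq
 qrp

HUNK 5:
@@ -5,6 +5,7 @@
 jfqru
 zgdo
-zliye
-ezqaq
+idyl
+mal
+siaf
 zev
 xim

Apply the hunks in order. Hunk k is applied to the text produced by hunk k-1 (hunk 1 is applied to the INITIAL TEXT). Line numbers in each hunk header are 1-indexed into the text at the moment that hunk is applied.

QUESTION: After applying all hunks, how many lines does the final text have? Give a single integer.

Hunk 1: at line 6 remove [tft] add [zliye,ezqaq] -> 15 lines: akede hapy qjr jraby jfqru zgdo zliye ezqaq zev xim qoqzw qrp rjub avxd druzz
Hunk 2: at line 10 remove [qoqzw] add [thrpl,zpmv,qyu] -> 17 lines: akede hapy qjr jraby jfqru zgdo zliye ezqaq zev xim thrpl zpmv qyu qrp rjub avxd druzz
Hunk 3: at line 12 remove [qyu] add [zoffc,kvwoi,hwq] -> 19 lines: akede hapy qjr jraby jfqru zgdo zliye ezqaq zev xim thrpl zpmv zoffc kvwoi hwq qrp rjub avxd druzz
Hunk 4: at line 11 remove [zoffc,kvwoi] add [nunkj,oqm] -> 19 lines: akede hapy qjr jraby jfqru zgdo zliye ezqaq zev xim thrpl zpmv nunkj oqm hwq qrp rjub avxd druzz
Hunk 5: at line 5 remove [zliye,ezqaq] add [idyl,mal,siaf] -> 20 lines: akede hapy qjr jraby jfqru zgdo idyl mal siaf zev xim thrpl zpmv nunkj oqm hwq qrp rjub avxd druzz
Final line count: 20

Answer: 20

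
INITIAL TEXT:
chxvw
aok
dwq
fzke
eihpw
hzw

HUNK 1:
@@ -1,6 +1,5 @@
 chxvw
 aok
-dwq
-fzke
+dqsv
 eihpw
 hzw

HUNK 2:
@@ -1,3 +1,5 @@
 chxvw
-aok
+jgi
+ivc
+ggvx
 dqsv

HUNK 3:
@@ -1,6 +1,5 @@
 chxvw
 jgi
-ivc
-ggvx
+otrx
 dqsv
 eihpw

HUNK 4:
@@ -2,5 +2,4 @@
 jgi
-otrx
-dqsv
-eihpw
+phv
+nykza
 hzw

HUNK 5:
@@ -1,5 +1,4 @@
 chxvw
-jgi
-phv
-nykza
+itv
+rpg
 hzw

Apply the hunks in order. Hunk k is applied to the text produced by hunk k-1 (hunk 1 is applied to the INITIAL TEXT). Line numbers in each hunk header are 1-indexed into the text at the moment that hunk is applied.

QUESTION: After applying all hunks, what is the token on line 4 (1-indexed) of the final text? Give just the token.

Hunk 1: at line 1 remove [dwq,fzke] add [dqsv] -> 5 lines: chxvw aok dqsv eihpw hzw
Hunk 2: at line 1 remove [aok] add [jgi,ivc,ggvx] -> 7 lines: chxvw jgi ivc ggvx dqsv eihpw hzw
Hunk 3: at line 1 remove [ivc,ggvx] add [otrx] -> 6 lines: chxvw jgi otrx dqsv eihpw hzw
Hunk 4: at line 2 remove [otrx,dqsv,eihpw] add [phv,nykza] -> 5 lines: chxvw jgi phv nykza hzw
Hunk 5: at line 1 remove [jgi,phv,nykza] add [itv,rpg] -> 4 lines: chxvw itv rpg hzw
Final line 4: hzw

Answer: hzw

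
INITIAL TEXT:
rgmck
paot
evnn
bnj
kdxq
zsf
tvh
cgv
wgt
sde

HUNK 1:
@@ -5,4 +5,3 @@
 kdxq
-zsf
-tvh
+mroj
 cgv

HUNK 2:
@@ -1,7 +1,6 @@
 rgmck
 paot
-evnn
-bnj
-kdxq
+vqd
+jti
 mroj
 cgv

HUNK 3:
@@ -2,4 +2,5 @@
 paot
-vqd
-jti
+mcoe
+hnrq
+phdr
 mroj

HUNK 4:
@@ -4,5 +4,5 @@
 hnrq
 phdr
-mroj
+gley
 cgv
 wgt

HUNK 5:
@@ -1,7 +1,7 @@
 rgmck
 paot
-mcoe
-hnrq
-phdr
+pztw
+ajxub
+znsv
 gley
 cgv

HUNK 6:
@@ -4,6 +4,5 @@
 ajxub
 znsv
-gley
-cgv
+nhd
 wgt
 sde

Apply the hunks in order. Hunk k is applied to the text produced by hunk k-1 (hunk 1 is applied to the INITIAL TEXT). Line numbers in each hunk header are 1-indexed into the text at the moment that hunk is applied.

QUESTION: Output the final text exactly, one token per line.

Answer: rgmck
paot
pztw
ajxub
znsv
nhd
wgt
sde

Derivation:
Hunk 1: at line 5 remove [zsf,tvh] add [mroj] -> 9 lines: rgmck paot evnn bnj kdxq mroj cgv wgt sde
Hunk 2: at line 1 remove [evnn,bnj,kdxq] add [vqd,jti] -> 8 lines: rgmck paot vqd jti mroj cgv wgt sde
Hunk 3: at line 2 remove [vqd,jti] add [mcoe,hnrq,phdr] -> 9 lines: rgmck paot mcoe hnrq phdr mroj cgv wgt sde
Hunk 4: at line 4 remove [mroj] add [gley] -> 9 lines: rgmck paot mcoe hnrq phdr gley cgv wgt sde
Hunk 5: at line 1 remove [mcoe,hnrq,phdr] add [pztw,ajxub,znsv] -> 9 lines: rgmck paot pztw ajxub znsv gley cgv wgt sde
Hunk 6: at line 4 remove [gley,cgv] add [nhd] -> 8 lines: rgmck paot pztw ajxub znsv nhd wgt sde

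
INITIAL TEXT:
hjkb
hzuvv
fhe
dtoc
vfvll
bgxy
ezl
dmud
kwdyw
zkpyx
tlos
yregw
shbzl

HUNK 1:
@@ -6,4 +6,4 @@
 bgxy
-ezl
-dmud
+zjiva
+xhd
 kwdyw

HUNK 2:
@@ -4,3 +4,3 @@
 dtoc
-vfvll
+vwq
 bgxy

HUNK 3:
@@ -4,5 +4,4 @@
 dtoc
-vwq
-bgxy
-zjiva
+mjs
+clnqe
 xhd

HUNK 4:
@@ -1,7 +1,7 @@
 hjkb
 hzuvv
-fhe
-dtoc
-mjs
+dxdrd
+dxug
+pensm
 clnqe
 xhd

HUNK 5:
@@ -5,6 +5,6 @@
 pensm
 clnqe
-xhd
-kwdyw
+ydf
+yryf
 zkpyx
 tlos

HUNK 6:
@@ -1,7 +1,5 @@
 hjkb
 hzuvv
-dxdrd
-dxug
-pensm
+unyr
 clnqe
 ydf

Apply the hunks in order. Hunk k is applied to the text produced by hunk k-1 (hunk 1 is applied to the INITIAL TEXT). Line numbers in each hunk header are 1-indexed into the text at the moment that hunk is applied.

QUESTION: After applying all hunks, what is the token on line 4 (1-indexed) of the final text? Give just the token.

Hunk 1: at line 6 remove [ezl,dmud] add [zjiva,xhd] -> 13 lines: hjkb hzuvv fhe dtoc vfvll bgxy zjiva xhd kwdyw zkpyx tlos yregw shbzl
Hunk 2: at line 4 remove [vfvll] add [vwq] -> 13 lines: hjkb hzuvv fhe dtoc vwq bgxy zjiva xhd kwdyw zkpyx tlos yregw shbzl
Hunk 3: at line 4 remove [vwq,bgxy,zjiva] add [mjs,clnqe] -> 12 lines: hjkb hzuvv fhe dtoc mjs clnqe xhd kwdyw zkpyx tlos yregw shbzl
Hunk 4: at line 1 remove [fhe,dtoc,mjs] add [dxdrd,dxug,pensm] -> 12 lines: hjkb hzuvv dxdrd dxug pensm clnqe xhd kwdyw zkpyx tlos yregw shbzl
Hunk 5: at line 5 remove [xhd,kwdyw] add [ydf,yryf] -> 12 lines: hjkb hzuvv dxdrd dxug pensm clnqe ydf yryf zkpyx tlos yregw shbzl
Hunk 6: at line 1 remove [dxdrd,dxug,pensm] add [unyr] -> 10 lines: hjkb hzuvv unyr clnqe ydf yryf zkpyx tlos yregw shbzl
Final line 4: clnqe

Answer: clnqe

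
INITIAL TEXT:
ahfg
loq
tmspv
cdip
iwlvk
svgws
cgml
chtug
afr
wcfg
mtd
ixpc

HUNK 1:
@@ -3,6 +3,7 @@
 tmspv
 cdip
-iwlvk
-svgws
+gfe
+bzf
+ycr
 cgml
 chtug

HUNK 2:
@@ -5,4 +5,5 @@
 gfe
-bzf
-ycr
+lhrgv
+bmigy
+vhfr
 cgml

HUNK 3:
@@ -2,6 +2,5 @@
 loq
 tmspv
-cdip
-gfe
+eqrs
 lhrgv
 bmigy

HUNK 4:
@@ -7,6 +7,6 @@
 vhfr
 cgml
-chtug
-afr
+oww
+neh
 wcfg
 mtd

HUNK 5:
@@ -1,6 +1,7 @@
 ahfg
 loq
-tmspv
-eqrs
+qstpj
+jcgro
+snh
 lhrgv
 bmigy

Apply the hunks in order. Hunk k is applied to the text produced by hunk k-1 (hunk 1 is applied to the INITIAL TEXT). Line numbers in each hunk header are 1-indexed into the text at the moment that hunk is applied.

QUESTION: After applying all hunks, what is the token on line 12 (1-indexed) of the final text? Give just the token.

Hunk 1: at line 3 remove [iwlvk,svgws] add [gfe,bzf,ycr] -> 13 lines: ahfg loq tmspv cdip gfe bzf ycr cgml chtug afr wcfg mtd ixpc
Hunk 2: at line 5 remove [bzf,ycr] add [lhrgv,bmigy,vhfr] -> 14 lines: ahfg loq tmspv cdip gfe lhrgv bmigy vhfr cgml chtug afr wcfg mtd ixpc
Hunk 3: at line 2 remove [cdip,gfe] add [eqrs] -> 13 lines: ahfg loq tmspv eqrs lhrgv bmigy vhfr cgml chtug afr wcfg mtd ixpc
Hunk 4: at line 7 remove [chtug,afr] add [oww,neh] -> 13 lines: ahfg loq tmspv eqrs lhrgv bmigy vhfr cgml oww neh wcfg mtd ixpc
Hunk 5: at line 1 remove [tmspv,eqrs] add [qstpj,jcgro,snh] -> 14 lines: ahfg loq qstpj jcgro snh lhrgv bmigy vhfr cgml oww neh wcfg mtd ixpc
Final line 12: wcfg

Answer: wcfg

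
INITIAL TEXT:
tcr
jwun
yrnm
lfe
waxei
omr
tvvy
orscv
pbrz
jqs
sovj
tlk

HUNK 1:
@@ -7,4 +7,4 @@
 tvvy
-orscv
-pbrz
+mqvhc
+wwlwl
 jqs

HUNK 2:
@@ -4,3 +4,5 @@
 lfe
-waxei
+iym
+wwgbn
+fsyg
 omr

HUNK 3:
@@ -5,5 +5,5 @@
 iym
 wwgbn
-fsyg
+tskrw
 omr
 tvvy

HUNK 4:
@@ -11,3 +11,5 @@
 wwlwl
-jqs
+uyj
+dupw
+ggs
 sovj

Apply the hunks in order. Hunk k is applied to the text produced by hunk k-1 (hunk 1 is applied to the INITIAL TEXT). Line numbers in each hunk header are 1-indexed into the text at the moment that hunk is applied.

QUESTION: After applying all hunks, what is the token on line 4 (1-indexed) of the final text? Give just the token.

Answer: lfe

Derivation:
Hunk 1: at line 7 remove [orscv,pbrz] add [mqvhc,wwlwl] -> 12 lines: tcr jwun yrnm lfe waxei omr tvvy mqvhc wwlwl jqs sovj tlk
Hunk 2: at line 4 remove [waxei] add [iym,wwgbn,fsyg] -> 14 lines: tcr jwun yrnm lfe iym wwgbn fsyg omr tvvy mqvhc wwlwl jqs sovj tlk
Hunk 3: at line 5 remove [fsyg] add [tskrw] -> 14 lines: tcr jwun yrnm lfe iym wwgbn tskrw omr tvvy mqvhc wwlwl jqs sovj tlk
Hunk 4: at line 11 remove [jqs] add [uyj,dupw,ggs] -> 16 lines: tcr jwun yrnm lfe iym wwgbn tskrw omr tvvy mqvhc wwlwl uyj dupw ggs sovj tlk
Final line 4: lfe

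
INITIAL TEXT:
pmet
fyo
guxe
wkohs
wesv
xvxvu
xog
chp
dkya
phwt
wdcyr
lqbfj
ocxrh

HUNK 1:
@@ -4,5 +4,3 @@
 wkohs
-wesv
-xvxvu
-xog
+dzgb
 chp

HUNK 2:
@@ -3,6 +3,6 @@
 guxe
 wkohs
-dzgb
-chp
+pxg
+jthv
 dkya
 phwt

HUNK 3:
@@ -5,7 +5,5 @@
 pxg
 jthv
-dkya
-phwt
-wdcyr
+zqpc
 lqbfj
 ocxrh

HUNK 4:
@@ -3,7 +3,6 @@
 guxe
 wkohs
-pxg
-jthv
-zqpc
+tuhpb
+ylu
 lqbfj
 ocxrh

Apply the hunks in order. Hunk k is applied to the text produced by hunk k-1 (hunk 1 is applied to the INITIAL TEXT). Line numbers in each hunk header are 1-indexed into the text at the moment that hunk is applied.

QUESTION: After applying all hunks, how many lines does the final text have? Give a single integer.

Answer: 8

Derivation:
Hunk 1: at line 4 remove [wesv,xvxvu,xog] add [dzgb] -> 11 lines: pmet fyo guxe wkohs dzgb chp dkya phwt wdcyr lqbfj ocxrh
Hunk 2: at line 3 remove [dzgb,chp] add [pxg,jthv] -> 11 lines: pmet fyo guxe wkohs pxg jthv dkya phwt wdcyr lqbfj ocxrh
Hunk 3: at line 5 remove [dkya,phwt,wdcyr] add [zqpc] -> 9 lines: pmet fyo guxe wkohs pxg jthv zqpc lqbfj ocxrh
Hunk 4: at line 3 remove [pxg,jthv,zqpc] add [tuhpb,ylu] -> 8 lines: pmet fyo guxe wkohs tuhpb ylu lqbfj ocxrh
Final line count: 8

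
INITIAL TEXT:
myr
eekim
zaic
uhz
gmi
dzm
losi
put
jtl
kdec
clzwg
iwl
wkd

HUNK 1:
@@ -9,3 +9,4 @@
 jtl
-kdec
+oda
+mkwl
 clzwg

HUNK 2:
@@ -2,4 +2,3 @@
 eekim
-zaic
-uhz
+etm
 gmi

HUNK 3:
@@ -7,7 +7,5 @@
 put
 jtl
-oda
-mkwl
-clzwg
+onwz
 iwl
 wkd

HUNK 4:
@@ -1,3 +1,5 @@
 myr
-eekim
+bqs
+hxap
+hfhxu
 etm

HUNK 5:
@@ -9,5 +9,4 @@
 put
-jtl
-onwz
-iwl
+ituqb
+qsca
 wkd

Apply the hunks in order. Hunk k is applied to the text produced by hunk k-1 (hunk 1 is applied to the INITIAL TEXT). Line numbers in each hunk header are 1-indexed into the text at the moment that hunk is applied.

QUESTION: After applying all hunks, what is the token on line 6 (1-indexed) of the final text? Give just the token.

Answer: gmi

Derivation:
Hunk 1: at line 9 remove [kdec] add [oda,mkwl] -> 14 lines: myr eekim zaic uhz gmi dzm losi put jtl oda mkwl clzwg iwl wkd
Hunk 2: at line 2 remove [zaic,uhz] add [etm] -> 13 lines: myr eekim etm gmi dzm losi put jtl oda mkwl clzwg iwl wkd
Hunk 3: at line 7 remove [oda,mkwl,clzwg] add [onwz] -> 11 lines: myr eekim etm gmi dzm losi put jtl onwz iwl wkd
Hunk 4: at line 1 remove [eekim] add [bqs,hxap,hfhxu] -> 13 lines: myr bqs hxap hfhxu etm gmi dzm losi put jtl onwz iwl wkd
Hunk 5: at line 9 remove [jtl,onwz,iwl] add [ituqb,qsca] -> 12 lines: myr bqs hxap hfhxu etm gmi dzm losi put ituqb qsca wkd
Final line 6: gmi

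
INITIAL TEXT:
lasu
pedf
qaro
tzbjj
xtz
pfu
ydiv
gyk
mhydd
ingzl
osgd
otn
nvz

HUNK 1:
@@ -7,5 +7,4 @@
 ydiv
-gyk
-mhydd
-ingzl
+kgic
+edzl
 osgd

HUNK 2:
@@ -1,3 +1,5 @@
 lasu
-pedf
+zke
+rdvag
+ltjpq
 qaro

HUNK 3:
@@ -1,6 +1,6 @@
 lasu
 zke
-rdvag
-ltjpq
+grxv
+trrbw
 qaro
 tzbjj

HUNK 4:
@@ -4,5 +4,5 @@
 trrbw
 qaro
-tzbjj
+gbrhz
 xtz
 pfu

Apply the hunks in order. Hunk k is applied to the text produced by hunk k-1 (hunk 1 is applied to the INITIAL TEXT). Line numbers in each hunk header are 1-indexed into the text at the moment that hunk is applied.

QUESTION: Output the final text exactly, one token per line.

Answer: lasu
zke
grxv
trrbw
qaro
gbrhz
xtz
pfu
ydiv
kgic
edzl
osgd
otn
nvz

Derivation:
Hunk 1: at line 7 remove [gyk,mhydd,ingzl] add [kgic,edzl] -> 12 lines: lasu pedf qaro tzbjj xtz pfu ydiv kgic edzl osgd otn nvz
Hunk 2: at line 1 remove [pedf] add [zke,rdvag,ltjpq] -> 14 lines: lasu zke rdvag ltjpq qaro tzbjj xtz pfu ydiv kgic edzl osgd otn nvz
Hunk 3: at line 1 remove [rdvag,ltjpq] add [grxv,trrbw] -> 14 lines: lasu zke grxv trrbw qaro tzbjj xtz pfu ydiv kgic edzl osgd otn nvz
Hunk 4: at line 4 remove [tzbjj] add [gbrhz] -> 14 lines: lasu zke grxv trrbw qaro gbrhz xtz pfu ydiv kgic edzl osgd otn nvz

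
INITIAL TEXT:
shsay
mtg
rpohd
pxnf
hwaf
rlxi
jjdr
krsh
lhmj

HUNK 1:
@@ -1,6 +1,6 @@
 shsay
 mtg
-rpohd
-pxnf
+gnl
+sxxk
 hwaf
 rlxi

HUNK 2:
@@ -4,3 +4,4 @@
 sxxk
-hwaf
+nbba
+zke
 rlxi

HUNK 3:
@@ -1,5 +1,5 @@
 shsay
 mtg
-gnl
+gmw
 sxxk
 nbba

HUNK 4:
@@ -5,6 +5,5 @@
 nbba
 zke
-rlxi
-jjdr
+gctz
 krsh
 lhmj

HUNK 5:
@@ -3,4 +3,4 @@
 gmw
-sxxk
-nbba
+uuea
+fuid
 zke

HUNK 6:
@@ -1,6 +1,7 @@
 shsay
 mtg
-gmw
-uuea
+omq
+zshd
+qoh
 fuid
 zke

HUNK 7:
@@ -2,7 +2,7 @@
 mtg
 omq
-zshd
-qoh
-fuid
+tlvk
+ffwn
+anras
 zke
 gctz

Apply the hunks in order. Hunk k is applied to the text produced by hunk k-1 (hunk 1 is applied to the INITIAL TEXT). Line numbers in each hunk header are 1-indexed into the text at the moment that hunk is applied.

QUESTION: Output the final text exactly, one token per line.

Answer: shsay
mtg
omq
tlvk
ffwn
anras
zke
gctz
krsh
lhmj

Derivation:
Hunk 1: at line 1 remove [rpohd,pxnf] add [gnl,sxxk] -> 9 lines: shsay mtg gnl sxxk hwaf rlxi jjdr krsh lhmj
Hunk 2: at line 4 remove [hwaf] add [nbba,zke] -> 10 lines: shsay mtg gnl sxxk nbba zke rlxi jjdr krsh lhmj
Hunk 3: at line 1 remove [gnl] add [gmw] -> 10 lines: shsay mtg gmw sxxk nbba zke rlxi jjdr krsh lhmj
Hunk 4: at line 5 remove [rlxi,jjdr] add [gctz] -> 9 lines: shsay mtg gmw sxxk nbba zke gctz krsh lhmj
Hunk 5: at line 3 remove [sxxk,nbba] add [uuea,fuid] -> 9 lines: shsay mtg gmw uuea fuid zke gctz krsh lhmj
Hunk 6: at line 1 remove [gmw,uuea] add [omq,zshd,qoh] -> 10 lines: shsay mtg omq zshd qoh fuid zke gctz krsh lhmj
Hunk 7: at line 2 remove [zshd,qoh,fuid] add [tlvk,ffwn,anras] -> 10 lines: shsay mtg omq tlvk ffwn anras zke gctz krsh lhmj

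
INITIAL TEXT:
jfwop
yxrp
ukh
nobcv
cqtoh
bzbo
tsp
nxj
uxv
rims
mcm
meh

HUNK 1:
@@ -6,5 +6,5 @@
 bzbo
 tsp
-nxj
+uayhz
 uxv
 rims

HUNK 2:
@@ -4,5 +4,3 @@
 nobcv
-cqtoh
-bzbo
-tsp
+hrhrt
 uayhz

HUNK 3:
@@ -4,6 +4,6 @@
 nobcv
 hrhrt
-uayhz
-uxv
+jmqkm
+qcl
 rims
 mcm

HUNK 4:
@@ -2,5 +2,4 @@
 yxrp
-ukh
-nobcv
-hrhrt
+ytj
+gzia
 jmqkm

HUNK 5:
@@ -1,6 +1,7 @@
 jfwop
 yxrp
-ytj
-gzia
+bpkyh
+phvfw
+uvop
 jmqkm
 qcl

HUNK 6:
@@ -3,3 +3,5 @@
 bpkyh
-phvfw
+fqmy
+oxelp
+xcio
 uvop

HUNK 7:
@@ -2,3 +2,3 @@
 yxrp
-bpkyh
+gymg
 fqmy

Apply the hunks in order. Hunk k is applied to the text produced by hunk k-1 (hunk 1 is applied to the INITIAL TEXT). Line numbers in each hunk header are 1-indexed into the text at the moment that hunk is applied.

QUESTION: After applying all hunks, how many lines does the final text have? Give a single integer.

Hunk 1: at line 6 remove [nxj] add [uayhz] -> 12 lines: jfwop yxrp ukh nobcv cqtoh bzbo tsp uayhz uxv rims mcm meh
Hunk 2: at line 4 remove [cqtoh,bzbo,tsp] add [hrhrt] -> 10 lines: jfwop yxrp ukh nobcv hrhrt uayhz uxv rims mcm meh
Hunk 3: at line 4 remove [uayhz,uxv] add [jmqkm,qcl] -> 10 lines: jfwop yxrp ukh nobcv hrhrt jmqkm qcl rims mcm meh
Hunk 4: at line 2 remove [ukh,nobcv,hrhrt] add [ytj,gzia] -> 9 lines: jfwop yxrp ytj gzia jmqkm qcl rims mcm meh
Hunk 5: at line 1 remove [ytj,gzia] add [bpkyh,phvfw,uvop] -> 10 lines: jfwop yxrp bpkyh phvfw uvop jmqkm qcl rims mcm meh
Hunk 6: at line 3 remove [phvfw] add [fqmy,oxelp,xcio] -> 12 lines: jfwop yxrp bpkyh fqmy oxelp xcio uvop jmqkm qcl rims mcm meh
Hunk 7: at line 2 remove [bpkyh] add [gymg] -> 12 lines: jfwop yxrp gymg fqmy oxelp xcio uvop jmqkm qcl rims mcm meh
Final line count: 12

Answer: 12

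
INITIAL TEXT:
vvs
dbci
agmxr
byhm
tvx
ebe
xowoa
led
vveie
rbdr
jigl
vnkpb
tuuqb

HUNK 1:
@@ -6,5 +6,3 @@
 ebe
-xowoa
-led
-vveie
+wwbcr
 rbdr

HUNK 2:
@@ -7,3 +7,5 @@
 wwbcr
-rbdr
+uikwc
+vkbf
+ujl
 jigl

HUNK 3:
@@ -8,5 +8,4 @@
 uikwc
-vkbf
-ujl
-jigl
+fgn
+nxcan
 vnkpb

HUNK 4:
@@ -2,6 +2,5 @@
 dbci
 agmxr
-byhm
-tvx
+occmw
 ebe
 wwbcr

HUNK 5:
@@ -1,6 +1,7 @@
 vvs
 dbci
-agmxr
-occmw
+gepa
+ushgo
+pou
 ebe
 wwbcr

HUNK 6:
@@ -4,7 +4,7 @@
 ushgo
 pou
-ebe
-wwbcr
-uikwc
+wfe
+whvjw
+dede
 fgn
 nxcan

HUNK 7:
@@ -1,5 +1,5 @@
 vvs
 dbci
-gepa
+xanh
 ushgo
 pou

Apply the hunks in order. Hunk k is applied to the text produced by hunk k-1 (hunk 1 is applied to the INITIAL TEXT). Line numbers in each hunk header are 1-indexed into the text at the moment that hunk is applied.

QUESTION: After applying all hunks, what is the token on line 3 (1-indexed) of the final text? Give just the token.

Hunk 1: at line 6 remove [xowoa,led,vveie] add [wwbcr] -> 11 lines: vvs dbci agmxr byhm tvx ebe wwbcr rbdr jigl vnkpb tuuqb
Hunk 2: at line 7 remove [rbdr] add [uikwc,vkbf,ujl] -> 13 lines: vvs dbci agmxr byhm tvx ebe wwbcr uikwc vkbf ujl jigl vnkpb tuuqb
Hunk 3: at line 8 remove [vkbf,ujl,jigl] add [fgn,nxcan] -> 12 lines: vvs dbci agmxr byhm tvx ebe wwbcr uikwc fgn nxcan vnkpb tuuqb
Hunk 4: at line 2 remove [byhm,tvx] add [occmw] -> 11 lines: vvs dbci agmxr occmw ebe wwbcr uikwc fgn nxcan vnkpb tuuqb
Hunk 5: at line 1 remove [agmxr,occmw] add [gepa,ushgo,pou] -> 12 lines: vvs dbci gepa ushgo pou ebe wwbcr uikwc fgn nxcan vnkpb tuuqb
Hunk 6: at line 4 remove [ebe,wwbcr,uikwc] add [wfe,whvjw,dede] -> 12 lines: vvs dbci gepa ushgo pou wfe whvjw dede fgn nxcan vnkpb tuuqb
Hunk 7: at line 1 remove [gepa] add [xanh] -> 12 lines: vvs dbci xanh ushgo pou wfe whvjw dede fgn nxcan vnkpb tuuqb
Final line 3: xanh

Answer: xanh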